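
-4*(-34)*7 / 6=158.67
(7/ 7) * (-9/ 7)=-9/ 7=-1.29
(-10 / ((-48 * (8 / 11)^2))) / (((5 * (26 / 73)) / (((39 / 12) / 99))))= 803 / 110592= 0.01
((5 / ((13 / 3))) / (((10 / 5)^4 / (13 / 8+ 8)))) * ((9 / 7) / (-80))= -297 / 26624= -0.01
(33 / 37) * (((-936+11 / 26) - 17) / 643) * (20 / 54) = -1362185 / 2783547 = -0.49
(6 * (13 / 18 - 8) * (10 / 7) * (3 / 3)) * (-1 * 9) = 3930 / 7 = 561.43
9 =9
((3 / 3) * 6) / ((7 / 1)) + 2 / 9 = 68 / 63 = 1.08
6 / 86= 3 / 43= 0.07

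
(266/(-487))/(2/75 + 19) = -19950/694949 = -0.03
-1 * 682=-682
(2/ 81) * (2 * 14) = 56/ 81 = 0.69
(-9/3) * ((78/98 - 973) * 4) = 571656/49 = 11666.45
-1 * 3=-3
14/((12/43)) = 301/6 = 50.17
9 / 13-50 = -641 / 13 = -49.31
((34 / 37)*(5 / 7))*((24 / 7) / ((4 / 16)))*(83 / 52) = 338640 / 23569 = 14.37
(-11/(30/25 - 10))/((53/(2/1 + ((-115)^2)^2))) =874503135/212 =4125014.79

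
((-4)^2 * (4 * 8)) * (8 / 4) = 1024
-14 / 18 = -7 / 9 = -0.78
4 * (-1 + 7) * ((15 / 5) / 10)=36 / 5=7.20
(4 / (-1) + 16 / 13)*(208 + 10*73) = -33768 / 13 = -2597.54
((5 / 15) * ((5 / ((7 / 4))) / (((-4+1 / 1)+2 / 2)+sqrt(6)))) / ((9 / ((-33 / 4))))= -55 * sqrt(6) / 126- 55 / 63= -1.94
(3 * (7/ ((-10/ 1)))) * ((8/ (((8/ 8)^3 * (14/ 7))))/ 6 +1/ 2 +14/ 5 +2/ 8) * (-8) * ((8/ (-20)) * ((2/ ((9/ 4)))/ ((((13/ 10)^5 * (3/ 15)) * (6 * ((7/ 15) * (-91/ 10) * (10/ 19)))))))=769120000/ 304088967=2.53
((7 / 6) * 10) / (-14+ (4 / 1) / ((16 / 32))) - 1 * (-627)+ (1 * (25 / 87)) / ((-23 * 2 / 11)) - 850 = -1350754 / 6003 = -225.01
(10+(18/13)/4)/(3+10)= 269/338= 0.80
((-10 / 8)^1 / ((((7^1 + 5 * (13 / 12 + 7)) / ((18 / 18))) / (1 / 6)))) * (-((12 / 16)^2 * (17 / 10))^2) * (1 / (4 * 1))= 23409 / 23306240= 0.00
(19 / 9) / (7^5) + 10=1512649 / 151263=10.00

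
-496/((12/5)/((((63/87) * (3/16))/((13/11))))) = -35805/1508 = -23.74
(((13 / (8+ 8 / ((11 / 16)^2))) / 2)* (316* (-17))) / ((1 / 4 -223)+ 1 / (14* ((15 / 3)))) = 5687605 / 904307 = 6.29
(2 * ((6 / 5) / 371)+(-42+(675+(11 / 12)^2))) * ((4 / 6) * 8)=169313143 / 50085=3380.52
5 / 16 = 0.31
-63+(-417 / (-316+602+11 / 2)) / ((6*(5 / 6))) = -184479 / 2915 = -63.29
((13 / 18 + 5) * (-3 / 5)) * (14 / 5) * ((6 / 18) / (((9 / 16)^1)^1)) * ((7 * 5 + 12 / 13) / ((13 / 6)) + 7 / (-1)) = -18676784 / 342225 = -54.57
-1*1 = -1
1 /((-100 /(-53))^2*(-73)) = -2809 /730000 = -0.00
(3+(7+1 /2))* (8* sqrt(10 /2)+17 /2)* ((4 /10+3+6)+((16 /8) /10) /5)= 21063 /25+19824* sqrt(5) /25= 2615.63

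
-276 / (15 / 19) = -1748 / 5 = -349.60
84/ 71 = 1.18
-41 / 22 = -1.86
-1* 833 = -833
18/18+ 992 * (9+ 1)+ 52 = 9973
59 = 59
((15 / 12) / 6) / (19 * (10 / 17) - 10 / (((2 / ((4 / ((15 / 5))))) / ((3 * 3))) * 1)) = -17 / 3984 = -0.00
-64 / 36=-16 / 9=-1.78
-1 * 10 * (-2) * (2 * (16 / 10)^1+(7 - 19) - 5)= -276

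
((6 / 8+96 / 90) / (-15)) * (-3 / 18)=109 / 5400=0.02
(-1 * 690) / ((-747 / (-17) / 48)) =-62560 / 83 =-753.73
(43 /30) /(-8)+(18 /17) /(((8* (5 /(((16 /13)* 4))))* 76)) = -178829 /1007760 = -0.18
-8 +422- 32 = 382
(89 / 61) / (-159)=-89 / 9699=-0.01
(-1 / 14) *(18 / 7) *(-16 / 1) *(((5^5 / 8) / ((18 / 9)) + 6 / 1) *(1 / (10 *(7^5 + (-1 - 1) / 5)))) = 3221 / 915026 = 0.00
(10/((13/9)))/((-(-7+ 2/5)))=150/143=1.05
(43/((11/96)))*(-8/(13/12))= -396288/143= -2771.24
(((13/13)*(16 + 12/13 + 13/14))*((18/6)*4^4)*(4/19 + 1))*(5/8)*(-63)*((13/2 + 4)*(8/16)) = -44600220/13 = -3430786.15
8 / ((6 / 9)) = 12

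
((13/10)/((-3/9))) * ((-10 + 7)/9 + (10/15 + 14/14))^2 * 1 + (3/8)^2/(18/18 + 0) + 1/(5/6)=-5369/960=-5.59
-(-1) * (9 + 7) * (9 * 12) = 1728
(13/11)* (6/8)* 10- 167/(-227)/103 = 4562969/514382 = 8.87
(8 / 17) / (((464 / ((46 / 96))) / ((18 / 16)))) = 69 / 126208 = 0.00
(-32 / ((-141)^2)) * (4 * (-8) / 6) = 512 / 59643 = 0.01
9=9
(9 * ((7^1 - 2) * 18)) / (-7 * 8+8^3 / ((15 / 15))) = 135 / 76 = 1.78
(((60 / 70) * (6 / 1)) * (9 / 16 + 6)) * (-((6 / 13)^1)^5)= -262440 / 371293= -0.71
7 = 7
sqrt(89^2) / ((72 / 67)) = 5963 / 72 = 82.82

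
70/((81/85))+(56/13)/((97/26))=586222/7857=74.61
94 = 94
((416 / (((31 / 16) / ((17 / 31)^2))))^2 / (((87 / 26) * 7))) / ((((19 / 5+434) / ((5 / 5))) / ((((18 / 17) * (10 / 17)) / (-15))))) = -6657755054080 / 394377348214927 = -0.02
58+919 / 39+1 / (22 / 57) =84.16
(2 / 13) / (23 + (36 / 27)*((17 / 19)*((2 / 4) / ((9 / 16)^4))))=747954 / 140786035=0.01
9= 9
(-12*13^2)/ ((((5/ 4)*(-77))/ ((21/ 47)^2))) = 511056/ 121495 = 4.21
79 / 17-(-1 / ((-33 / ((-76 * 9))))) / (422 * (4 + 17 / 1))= 1284159 / 276199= 4.65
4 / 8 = 1 / 2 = 0.50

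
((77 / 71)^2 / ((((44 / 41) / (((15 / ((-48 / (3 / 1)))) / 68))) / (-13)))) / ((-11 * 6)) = -130585 / 43876864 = -0.00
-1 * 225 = -225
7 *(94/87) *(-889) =-584962/87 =-6723.70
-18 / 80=-9 / 40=-0.22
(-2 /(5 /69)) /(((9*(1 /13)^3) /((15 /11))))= -101062 /11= -9187.45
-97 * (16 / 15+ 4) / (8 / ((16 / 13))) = -14744 / 195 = -75.61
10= 10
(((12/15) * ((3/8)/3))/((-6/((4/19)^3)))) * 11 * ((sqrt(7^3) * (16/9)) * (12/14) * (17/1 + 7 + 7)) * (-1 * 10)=349184 * sqrt(7)/61731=14.97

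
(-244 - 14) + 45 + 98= -115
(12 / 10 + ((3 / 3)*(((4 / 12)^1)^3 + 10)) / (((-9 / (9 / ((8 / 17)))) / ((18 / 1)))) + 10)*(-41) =916883 / 60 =15281.38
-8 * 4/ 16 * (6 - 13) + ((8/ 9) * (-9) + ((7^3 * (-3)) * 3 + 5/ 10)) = -6161/ 2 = -3080.50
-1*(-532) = 532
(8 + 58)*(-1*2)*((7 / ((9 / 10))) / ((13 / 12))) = -947.69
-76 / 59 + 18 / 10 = 151 / 295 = 0.51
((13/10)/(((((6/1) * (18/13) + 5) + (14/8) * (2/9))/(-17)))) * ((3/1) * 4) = -310284/16025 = -19.36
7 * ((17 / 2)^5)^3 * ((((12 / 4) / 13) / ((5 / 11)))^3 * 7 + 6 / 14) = 1849689188616488435989221 / 2249728000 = 822183476676508.64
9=9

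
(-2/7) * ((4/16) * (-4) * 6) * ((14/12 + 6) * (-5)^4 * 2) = 107500/7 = 15357.14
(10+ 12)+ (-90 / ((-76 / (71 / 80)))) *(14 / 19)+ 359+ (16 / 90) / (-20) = 496142473 / 1299600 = 381.77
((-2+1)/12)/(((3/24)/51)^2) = -13872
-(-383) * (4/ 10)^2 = 1532/ 25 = 61.28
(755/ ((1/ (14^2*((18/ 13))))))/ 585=59192/ 169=350.25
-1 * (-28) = 28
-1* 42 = -42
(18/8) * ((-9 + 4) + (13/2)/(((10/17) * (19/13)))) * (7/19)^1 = 61299/28880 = 2.12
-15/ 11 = -1.36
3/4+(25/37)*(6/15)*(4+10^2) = 4271/148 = 28.86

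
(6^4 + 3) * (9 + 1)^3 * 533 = 692367000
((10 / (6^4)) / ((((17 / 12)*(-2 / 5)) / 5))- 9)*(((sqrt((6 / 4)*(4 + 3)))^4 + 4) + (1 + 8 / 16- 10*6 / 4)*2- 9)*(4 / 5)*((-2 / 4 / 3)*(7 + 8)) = 5211137 / 3672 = 1419.15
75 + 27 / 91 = 6852 / 91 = 75.30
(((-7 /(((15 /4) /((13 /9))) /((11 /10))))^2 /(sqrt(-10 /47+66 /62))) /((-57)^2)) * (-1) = -4008004 * sqrt(1808137) /1837084100625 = -0.00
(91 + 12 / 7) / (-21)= -649 / 147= -4.41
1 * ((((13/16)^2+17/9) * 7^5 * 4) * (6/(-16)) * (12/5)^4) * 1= -2665102797/1250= -2132082.24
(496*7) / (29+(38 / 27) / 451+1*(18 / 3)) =99.19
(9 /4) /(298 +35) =1 /148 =0.01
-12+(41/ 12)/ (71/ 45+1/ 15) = -9.92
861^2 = 741321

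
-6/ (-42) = 1/ 7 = 0.14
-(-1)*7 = 7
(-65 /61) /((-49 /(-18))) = -0.39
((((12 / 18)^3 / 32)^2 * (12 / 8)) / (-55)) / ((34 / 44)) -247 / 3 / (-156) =174419 / 330480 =0.53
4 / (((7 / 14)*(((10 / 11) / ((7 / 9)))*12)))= 77 / 135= 0.57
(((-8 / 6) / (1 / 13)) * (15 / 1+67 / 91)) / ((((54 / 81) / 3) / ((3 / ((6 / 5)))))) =-3068.57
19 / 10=1.90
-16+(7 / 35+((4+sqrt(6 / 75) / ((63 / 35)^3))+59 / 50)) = -531 / 50+25*sqrt(2) / 729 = -10.57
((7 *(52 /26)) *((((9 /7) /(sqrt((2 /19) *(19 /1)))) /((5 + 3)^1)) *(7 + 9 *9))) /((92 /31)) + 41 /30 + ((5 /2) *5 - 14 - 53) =-797 /15 + 3069 *sqrt(2) /92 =-5.96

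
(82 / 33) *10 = 820 / 33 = 24.85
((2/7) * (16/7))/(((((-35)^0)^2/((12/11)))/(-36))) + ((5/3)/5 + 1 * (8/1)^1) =-27997/1617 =-17.31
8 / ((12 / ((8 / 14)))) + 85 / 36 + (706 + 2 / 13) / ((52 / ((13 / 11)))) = 677153 / 36036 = 18.79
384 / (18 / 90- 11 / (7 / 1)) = -280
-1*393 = -393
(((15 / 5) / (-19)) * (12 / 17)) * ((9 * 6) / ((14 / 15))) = -14580 / 2261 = -6.45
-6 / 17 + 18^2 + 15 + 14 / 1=5995 / 17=352.65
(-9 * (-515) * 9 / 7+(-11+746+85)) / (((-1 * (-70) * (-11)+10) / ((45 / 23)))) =-427095 / 24472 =-17.45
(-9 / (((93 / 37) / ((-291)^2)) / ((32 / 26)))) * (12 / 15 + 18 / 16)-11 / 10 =-2895078461 / 4030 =-718381.75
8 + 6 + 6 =20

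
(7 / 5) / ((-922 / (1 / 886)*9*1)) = -7 / 36760140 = -0.00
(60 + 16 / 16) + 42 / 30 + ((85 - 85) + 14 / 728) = 16229 / 260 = 62.42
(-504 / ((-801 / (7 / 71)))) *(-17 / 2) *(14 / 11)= -46648 / 69509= -0.67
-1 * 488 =-488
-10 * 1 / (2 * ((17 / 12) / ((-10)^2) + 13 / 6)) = -6000 / 2617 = -2.29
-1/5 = -0.20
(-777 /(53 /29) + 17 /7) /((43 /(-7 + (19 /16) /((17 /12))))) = 32855885 /542402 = 60.57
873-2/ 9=7855/ 9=872.78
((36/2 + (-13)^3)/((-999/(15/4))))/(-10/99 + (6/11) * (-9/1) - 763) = -119845/11252884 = -0.01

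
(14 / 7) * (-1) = -2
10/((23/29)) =290/23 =12.61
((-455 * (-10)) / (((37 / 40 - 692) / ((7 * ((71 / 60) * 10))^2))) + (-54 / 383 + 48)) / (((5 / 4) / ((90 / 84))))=-1228554877940 / 31761807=-38680.26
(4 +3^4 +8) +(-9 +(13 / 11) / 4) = 3709 / 44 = 84.30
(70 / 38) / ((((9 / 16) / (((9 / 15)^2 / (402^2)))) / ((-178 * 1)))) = -4984 / 3838095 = -0.00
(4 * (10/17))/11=40/187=0.21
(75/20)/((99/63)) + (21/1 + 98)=5341/44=121.39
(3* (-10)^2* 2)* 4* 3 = 7200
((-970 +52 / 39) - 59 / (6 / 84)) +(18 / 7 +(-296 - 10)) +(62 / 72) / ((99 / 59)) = -52330477 / 24948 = -2097.58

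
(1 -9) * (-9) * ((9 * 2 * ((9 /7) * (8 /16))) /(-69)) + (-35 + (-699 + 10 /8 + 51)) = -446823 /644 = -693.82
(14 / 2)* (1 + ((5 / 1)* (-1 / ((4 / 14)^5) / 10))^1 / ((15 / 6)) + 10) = -105329 / 160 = -658.31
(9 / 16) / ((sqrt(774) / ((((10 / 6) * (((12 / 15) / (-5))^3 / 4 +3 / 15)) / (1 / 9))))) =27981 * sqrt(86) / 4300000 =0.06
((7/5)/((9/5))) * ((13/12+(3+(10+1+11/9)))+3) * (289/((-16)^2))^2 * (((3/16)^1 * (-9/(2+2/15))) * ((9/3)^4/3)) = -408.70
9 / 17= 0.53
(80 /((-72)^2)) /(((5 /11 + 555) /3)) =11 /131976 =0.00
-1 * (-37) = 37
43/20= 2.15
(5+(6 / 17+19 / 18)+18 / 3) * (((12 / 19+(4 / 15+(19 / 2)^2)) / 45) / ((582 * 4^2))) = 394542473 / 146177913600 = 0.00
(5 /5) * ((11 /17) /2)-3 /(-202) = 581 /1717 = 0.34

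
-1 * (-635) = 635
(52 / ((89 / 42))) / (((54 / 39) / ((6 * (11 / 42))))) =7436 / 267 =27.85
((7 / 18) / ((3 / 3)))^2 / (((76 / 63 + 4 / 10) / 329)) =564235 / 18216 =30.97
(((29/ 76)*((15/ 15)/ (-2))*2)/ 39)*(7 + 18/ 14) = -841/ 10374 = -0.08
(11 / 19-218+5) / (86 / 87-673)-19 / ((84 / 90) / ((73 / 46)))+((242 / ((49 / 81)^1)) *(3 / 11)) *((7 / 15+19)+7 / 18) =10687774057827 / 5007644180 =2134.29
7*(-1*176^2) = -216832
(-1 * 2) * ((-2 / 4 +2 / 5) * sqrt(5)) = 0.45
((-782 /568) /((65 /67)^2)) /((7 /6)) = -5265597 /4199650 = -1.25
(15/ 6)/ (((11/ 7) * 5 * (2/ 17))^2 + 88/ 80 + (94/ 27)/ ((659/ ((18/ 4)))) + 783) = 699907425/ 219764837447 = 0.00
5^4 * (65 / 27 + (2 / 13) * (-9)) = 224375 / 351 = 639.25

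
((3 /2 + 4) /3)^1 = 11 /6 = 1.83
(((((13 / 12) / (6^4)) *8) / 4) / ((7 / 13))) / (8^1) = 169 / 435456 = 0.00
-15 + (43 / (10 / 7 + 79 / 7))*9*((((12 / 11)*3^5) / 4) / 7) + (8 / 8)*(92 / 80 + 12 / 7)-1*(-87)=49758119 / 137060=363.04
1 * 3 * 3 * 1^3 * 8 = 72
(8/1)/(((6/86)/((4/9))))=1376/27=50.96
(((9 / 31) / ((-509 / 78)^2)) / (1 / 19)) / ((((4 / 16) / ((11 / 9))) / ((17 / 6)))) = 14410968 / 8031511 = 1.79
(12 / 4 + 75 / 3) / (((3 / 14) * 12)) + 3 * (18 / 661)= 65264 / 5949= 10.97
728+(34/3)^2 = 7708/9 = 856.44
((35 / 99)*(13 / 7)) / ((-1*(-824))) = 65 / 81576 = 0.00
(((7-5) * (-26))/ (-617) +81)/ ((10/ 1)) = 50029/ 6170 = 8.11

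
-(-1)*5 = 5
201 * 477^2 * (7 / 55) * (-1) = -320133303 / 55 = -5820605.51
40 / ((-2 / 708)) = -14160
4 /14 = 2 /7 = 0.29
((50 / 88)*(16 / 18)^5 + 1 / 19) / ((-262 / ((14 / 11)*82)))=-2606384186 / 17783728281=-0.15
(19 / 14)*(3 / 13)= 57 / 182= 0.31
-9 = -9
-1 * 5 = -5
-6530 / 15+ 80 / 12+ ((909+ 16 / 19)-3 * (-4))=28111 / 57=493.18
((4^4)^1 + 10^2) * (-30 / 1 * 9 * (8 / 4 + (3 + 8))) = -1249560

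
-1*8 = -8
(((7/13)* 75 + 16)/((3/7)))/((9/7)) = 35917/351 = 102.33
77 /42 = 11 /6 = 1.83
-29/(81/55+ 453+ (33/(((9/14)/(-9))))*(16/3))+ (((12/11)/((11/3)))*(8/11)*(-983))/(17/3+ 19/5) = -234522669625/10444628524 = -22.45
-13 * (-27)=351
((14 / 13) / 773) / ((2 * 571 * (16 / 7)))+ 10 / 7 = 918076983 / 642653648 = 1.43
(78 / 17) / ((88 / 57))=2223 / 748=2.97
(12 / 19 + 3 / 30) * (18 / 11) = 1251 / 1045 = 1.20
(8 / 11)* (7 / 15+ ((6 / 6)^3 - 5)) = -424 / 165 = -2.57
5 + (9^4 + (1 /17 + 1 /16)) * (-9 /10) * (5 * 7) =-112428655 /544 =-206670.32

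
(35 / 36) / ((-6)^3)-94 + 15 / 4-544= -4931963 / 7776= -634.25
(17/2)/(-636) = -17/1272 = -0.01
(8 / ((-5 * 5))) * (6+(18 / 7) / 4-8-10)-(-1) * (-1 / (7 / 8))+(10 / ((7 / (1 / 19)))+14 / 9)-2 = 63506 / 29925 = 2.12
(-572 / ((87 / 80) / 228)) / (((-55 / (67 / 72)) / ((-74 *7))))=-274316224 / 261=-1051020.02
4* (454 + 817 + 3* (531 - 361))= 7124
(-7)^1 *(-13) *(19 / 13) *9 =1197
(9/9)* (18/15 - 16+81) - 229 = -814/5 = -162.80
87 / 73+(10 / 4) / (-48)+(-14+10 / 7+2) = -462683 / 49056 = -9.43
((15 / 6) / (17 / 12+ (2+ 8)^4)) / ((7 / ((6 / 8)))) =45 / 1680238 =0.00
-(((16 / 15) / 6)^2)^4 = -16777216 / 16815125390625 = -0.00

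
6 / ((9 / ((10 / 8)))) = 0.83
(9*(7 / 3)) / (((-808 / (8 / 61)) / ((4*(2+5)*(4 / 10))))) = -1176 / 30805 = -0.04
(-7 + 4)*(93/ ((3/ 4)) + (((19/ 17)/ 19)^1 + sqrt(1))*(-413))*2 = 31956/ 17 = 1879.76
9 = 9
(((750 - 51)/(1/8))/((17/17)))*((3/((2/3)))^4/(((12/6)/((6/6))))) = 4586139/4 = 1146534.75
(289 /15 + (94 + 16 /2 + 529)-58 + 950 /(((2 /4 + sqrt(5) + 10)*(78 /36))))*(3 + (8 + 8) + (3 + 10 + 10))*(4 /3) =2923935392 /82095-1276800*sqrt(5) /5473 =35094.83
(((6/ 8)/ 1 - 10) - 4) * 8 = -106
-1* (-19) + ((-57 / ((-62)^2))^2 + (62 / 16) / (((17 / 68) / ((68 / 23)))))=22031591703 / 339855728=64.83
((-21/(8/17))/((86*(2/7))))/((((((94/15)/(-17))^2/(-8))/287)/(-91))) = -4243946554575/1519792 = -2792452.23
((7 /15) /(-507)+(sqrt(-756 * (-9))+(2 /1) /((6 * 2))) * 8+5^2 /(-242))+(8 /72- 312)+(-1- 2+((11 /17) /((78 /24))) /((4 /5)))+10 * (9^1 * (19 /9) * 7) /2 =11000157217 /31286970+144 * sqrt(21) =1011.48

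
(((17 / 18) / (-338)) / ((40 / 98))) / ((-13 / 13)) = 833 / 121680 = 0.01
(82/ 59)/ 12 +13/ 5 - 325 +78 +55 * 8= 346417/ 1770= 195.72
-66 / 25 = -2.64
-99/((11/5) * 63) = -5/7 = -0.71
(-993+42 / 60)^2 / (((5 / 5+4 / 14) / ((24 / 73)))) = 1378523006 / 5475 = 251785.02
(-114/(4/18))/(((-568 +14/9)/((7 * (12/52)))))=96957/66274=1.46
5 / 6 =0.83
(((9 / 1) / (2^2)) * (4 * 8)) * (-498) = -35856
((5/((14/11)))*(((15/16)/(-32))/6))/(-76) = 275/1089536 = 0.00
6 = 6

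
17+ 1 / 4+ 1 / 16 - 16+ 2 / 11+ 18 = 3431 / 176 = 19.49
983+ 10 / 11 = 10823 / 11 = 983.91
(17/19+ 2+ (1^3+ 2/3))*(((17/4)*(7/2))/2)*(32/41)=61880/2337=26.48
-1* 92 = -92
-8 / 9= -0.89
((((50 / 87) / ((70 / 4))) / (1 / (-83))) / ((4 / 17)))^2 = 49773025 / 370881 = 134.20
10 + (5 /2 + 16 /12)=83 /6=13.83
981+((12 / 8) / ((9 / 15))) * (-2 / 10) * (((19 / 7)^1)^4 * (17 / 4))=16627591 / 19208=865.66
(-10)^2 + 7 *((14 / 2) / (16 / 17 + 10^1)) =104.48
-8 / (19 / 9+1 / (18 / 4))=-24 / 7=-3.43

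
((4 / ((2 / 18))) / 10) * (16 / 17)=288 / 85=3.39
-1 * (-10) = 10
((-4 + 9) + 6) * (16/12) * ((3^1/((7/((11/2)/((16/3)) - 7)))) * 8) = -2101/7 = -300.14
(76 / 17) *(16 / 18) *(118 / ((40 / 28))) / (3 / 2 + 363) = 502208 / 557685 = 0.90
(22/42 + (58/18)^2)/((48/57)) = 12.95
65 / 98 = 0.66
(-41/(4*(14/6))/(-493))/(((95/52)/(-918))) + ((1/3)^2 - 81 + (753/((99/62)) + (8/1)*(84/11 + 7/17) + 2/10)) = 1330116593/2950605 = 450.79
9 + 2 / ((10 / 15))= 12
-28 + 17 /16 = -431 /16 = -26.94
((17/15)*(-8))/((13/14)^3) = -373184/32955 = -11.32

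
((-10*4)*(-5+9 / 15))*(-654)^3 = -49231822464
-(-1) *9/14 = 9/14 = 0.64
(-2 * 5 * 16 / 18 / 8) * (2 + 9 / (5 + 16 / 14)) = -3.85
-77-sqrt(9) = -80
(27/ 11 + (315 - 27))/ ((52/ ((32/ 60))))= 426/ 143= 2.98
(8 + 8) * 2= 32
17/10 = 1.70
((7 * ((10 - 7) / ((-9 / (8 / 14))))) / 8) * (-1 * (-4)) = -2 / 3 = -0.67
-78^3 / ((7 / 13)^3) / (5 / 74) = -77151715056 / 1715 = -44986422.77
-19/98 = -0.19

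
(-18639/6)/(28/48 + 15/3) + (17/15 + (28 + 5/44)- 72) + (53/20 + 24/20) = -595.29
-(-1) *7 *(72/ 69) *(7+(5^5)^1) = 526176/ 23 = 22877.22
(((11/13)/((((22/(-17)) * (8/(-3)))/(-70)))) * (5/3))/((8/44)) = -32725/208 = -157.33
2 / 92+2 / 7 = 99 / 322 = 0.31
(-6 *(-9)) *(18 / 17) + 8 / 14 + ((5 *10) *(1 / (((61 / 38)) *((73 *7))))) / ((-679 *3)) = 62334237292 / 1079420559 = 57.75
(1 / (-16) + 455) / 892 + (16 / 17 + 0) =352095 / 242624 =1.45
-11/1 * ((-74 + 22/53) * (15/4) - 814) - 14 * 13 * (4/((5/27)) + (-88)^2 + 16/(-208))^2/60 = -31505931975767/172250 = -182908168.22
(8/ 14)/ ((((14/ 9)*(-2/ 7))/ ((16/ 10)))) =-72/ 35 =-2.06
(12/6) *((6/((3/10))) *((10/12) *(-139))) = -13900/3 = -4633.33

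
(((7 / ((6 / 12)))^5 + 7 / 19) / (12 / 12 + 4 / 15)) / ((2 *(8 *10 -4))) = 153279945 / 54872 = 2793.41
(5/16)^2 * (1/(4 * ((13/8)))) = 25/1664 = 0.02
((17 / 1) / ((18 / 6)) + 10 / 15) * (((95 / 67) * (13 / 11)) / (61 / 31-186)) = -0.06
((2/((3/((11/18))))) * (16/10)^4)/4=11264/16875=0.67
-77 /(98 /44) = -242 /7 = -34.57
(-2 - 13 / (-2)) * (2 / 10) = 9 / 10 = 0.90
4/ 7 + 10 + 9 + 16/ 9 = 1345/ 63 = 21.35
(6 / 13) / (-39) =-2 / 169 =-0.01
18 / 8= 9 / 4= 2.25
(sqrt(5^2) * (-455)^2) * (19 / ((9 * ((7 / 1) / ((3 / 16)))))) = 2809625 / 48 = 58533.85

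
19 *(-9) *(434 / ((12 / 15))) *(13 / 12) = -803985 / 8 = -100498.12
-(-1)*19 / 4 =4.75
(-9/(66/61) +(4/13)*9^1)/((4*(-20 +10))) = 1587/11440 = 0.14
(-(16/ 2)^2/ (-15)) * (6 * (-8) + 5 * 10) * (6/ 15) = 256/ 75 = 3.41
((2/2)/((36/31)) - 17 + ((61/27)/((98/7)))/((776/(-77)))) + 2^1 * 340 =663.85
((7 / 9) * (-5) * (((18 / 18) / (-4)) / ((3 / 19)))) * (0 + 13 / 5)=16.01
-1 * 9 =-9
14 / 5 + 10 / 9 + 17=941 / 45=20.91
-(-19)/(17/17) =19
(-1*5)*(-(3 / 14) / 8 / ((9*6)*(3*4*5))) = 1 / 24192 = 0.00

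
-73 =-73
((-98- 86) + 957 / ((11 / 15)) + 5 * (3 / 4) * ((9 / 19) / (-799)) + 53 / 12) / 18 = 25627375 / 409887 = 62.52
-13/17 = -0.76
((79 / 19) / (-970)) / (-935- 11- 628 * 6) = 79 / 86879020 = 0.00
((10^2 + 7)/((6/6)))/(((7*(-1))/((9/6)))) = -321/14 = -22.93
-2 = -2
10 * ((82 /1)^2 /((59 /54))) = 3630960 /59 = 61541.69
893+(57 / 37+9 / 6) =66307 / 74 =896.04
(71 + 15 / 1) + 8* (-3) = 62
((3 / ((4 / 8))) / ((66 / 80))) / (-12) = -20 / 33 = -0.61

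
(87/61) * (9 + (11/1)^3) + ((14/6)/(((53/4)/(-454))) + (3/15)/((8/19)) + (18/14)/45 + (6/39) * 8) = 64710498107/35304360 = 1832.93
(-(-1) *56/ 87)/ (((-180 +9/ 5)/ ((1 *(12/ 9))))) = -1120/ 232551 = -0.00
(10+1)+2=13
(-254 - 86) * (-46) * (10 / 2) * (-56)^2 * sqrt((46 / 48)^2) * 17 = 11985870400 / 3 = 3995290133.33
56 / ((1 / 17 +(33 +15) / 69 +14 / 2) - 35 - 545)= -782 / 7991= -0.10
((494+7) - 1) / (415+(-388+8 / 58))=14500 / 787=18.42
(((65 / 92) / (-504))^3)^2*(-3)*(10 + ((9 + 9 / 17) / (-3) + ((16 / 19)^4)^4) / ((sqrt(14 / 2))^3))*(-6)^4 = -377094453125 / 1278067910595985406951424 + 575530668106272946246307729046875*sqrt(7) / 307083546401512511546232739235513816016331210752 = -0.00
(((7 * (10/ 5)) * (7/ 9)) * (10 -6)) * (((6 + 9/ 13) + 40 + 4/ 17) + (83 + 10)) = 1346912/ 221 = 6094.62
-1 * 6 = -6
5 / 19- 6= -109 / 19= -5.74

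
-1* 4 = -4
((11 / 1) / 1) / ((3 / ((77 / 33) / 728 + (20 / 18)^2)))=114697 / 25272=4.54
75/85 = 15/17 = 0.88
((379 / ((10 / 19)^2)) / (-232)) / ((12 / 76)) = -2599561 / 69600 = -37.35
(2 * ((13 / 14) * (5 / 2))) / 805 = 13 / 2254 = 0.01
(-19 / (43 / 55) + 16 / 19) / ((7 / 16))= -306672 / 5719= -53.62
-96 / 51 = -32 / 17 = -1.88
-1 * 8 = -8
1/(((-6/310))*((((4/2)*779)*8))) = -155/37392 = -0.00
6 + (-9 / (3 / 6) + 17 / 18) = -199 / 18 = -11.06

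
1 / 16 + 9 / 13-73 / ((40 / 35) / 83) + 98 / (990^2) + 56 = -267305853229 / 50965200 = -5244.87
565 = 565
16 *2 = 32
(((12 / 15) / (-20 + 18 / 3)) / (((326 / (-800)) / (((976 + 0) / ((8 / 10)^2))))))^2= 59536000000 / 1301881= 45730.75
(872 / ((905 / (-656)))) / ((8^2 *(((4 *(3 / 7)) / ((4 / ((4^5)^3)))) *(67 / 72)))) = -93849 / 4069145968640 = -0.00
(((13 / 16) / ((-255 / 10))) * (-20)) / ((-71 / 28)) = -0.25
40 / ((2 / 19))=380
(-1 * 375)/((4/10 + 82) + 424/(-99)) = -185625/38668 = -4.80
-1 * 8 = -8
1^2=1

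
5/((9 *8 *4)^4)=5/6879707136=0.00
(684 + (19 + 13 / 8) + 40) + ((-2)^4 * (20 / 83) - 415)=221431 / 664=333.48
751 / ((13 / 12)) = 9012 / 13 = 693.23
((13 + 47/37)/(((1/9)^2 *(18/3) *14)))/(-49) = -3564/12691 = -0.28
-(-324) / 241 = 324 / 241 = 1.34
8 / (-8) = -1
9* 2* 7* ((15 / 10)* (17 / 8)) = 401.62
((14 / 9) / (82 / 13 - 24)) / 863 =-91 / 893205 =-0.00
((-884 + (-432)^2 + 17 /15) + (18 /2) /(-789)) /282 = 366374363 /556245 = 658.66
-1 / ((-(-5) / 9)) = -9 / 5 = -1.80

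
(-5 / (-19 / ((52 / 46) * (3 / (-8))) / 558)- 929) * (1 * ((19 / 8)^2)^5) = -279560809658534429 / 49392123904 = -5660028.11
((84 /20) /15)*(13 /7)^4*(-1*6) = -171366 /8575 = -19.98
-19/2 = -9.50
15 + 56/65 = 1031/65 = 15.86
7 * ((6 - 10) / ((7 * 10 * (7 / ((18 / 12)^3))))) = -27 / 140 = -0.19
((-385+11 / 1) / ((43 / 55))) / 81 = -5.91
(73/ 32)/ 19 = 73/ 608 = 0.12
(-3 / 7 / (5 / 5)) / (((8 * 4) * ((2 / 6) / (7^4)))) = -3087 / 32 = -96.47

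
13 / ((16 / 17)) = 221 / 16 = 13.81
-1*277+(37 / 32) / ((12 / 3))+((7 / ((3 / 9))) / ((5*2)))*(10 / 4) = -271.46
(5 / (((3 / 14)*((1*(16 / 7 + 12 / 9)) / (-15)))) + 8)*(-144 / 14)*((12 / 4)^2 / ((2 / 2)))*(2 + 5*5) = 29489508 / 133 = 221725.62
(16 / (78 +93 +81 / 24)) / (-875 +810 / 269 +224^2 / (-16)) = -34432 / 1504017855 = -0.00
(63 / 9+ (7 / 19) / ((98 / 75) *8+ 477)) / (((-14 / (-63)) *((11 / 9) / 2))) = 393892632 / 7640831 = 51.55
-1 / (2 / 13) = -13 / 2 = -6.50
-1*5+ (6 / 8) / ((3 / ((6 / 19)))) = -187 / 38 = -4.92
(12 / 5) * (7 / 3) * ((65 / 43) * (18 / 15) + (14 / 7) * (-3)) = -1008 / 43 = -23.44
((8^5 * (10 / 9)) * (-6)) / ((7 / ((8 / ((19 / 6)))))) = -10485760 / 133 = -78840.30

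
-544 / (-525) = 544 / 525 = 1.04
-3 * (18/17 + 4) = -15.18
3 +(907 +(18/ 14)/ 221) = 1407779/ 1547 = 910.01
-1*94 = -94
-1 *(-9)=9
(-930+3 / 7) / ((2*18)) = -723 / 28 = -25.82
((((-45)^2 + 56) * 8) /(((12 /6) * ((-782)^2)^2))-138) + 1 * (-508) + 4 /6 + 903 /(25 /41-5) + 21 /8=-2379494304528497 /2804712019320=-848.39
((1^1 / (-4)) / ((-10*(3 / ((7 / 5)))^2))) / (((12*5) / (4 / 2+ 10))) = 49 / 45000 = 0.00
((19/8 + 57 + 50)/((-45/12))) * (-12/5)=70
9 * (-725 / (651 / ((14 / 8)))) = -2175 / 124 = -17.54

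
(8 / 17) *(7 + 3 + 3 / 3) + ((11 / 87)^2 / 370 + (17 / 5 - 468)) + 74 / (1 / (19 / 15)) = -3482029229 / 9521802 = -365.69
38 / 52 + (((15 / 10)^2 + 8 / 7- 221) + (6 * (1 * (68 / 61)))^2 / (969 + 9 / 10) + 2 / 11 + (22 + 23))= -8267977398225 / 48168091972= -171.65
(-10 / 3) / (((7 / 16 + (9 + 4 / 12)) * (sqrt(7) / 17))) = -2.19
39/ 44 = 0.89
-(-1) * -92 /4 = -23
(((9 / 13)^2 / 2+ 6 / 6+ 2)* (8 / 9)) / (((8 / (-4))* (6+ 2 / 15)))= -1825 / 7774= -0.23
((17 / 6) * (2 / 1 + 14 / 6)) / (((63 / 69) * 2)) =5083 / 756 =6.72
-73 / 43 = -1.70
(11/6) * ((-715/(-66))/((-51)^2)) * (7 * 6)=5005/15606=0.32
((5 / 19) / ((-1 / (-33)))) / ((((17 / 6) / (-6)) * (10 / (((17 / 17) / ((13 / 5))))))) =-2970 / 4199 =-0.71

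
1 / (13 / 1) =1 / 13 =0.08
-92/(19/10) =-48.42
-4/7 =-0.57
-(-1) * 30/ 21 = 10/ 7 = 1.43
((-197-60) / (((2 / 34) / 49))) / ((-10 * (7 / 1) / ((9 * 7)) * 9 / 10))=214081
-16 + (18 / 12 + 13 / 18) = -124 / 9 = -13.78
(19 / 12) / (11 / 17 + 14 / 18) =969 / 872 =1.11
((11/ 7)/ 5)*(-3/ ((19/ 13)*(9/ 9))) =-429/ 665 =-0.65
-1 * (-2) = 2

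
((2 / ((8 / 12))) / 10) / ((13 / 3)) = 9 / 130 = 0.07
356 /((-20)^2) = 89 /100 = 0.89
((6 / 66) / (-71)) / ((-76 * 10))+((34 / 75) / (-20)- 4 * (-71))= 12641819023 / 44517000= 283.98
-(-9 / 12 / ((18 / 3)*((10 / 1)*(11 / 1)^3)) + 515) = -54837199 / 106480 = -515.00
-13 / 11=-1.18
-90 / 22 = -45 / 11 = -4.09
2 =2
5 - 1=4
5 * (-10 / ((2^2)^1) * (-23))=575 / 2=287.50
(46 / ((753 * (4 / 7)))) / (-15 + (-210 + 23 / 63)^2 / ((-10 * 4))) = -4260060 / 44378368499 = -0.00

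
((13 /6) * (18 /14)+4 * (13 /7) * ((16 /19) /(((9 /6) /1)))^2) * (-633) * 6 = -49206677 /2527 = -19472.37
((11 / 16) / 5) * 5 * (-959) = -10549 / 16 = -659.31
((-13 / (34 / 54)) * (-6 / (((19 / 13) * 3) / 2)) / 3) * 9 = 54756 / 323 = 169.52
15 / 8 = 1.88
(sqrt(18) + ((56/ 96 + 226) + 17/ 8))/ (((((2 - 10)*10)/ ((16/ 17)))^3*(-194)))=3*sqrt(2)/ 119140250 + 5489/ 2859366000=0.00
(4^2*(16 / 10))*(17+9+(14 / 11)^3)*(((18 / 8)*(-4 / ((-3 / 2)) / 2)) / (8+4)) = 239040 / 1331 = 179.59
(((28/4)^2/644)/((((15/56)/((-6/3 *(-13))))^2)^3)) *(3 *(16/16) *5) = 16672713927188021248/17465625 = 954601620450.92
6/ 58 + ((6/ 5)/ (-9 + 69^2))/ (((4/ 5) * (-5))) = 47491/ 459360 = 0.10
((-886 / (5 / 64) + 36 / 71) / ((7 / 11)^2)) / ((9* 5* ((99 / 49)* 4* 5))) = -11070961 / 718875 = -15.40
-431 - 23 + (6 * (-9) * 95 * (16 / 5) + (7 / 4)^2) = -269871 / 16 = -16866.94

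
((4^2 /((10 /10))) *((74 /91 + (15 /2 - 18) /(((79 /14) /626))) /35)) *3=-401671488 /251615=-1596.37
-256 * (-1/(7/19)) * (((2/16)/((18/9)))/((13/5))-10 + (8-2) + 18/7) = -621680/637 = -975.95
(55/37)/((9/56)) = 3080/333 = 9.25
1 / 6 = 0.17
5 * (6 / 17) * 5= 150 / 17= 8.82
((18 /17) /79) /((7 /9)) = 162 /9401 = 0.02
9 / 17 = 0.53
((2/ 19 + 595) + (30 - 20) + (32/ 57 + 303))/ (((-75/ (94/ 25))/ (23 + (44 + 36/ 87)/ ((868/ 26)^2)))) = -39715018988/ 37839375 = -1049.57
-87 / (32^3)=-87 / 32768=-0.00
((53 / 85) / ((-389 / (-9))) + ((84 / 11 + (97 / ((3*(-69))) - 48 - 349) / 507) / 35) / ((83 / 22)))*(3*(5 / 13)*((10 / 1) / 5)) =267423809386 / 1747330499187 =0.15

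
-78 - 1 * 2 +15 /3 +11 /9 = -664 /9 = -73.78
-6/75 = -2/25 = -0.08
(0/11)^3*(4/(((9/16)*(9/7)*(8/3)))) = 0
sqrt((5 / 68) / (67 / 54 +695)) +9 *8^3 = 3 *sqrt(19174470) / 1278298 +4608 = 4608.01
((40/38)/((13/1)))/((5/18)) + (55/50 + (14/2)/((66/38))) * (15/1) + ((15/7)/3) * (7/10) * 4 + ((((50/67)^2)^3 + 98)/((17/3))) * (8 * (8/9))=1691689126076342583/8356364428007882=202.44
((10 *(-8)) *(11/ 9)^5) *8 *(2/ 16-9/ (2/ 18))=8335999760/ 59049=141170.89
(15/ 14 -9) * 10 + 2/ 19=-10531/ 133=-79.18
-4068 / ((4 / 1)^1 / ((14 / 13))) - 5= -14303 / 13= -1100.23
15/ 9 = 5/ 3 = 1.67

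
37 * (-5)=-185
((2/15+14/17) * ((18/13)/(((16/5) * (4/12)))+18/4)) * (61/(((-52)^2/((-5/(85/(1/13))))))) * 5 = -0.00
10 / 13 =0.77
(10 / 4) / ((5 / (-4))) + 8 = 6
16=16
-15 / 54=-0.28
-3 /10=-0.30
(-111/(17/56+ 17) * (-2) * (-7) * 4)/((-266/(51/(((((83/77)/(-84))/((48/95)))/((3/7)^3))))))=-607647744/2846485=-213.47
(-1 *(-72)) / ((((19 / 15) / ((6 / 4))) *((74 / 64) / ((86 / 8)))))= 557280 / 703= 792.72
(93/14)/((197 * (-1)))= -93/2758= -0.03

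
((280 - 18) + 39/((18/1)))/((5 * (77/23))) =7291/462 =15.78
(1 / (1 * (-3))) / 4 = -1 / 12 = -0.08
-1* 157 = -157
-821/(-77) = 821/77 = 10.66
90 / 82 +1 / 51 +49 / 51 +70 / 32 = 142705 / 33456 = 4.27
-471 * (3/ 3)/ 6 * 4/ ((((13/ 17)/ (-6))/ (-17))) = -544476/ 13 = -41882.77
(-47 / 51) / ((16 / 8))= -47 / 102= -0.46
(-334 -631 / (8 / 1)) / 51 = -1101 / 136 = -8.10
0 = 0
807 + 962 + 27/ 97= 1769.28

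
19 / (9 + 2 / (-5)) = 95 / 43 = 2.21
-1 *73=-73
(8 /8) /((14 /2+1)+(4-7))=1 /5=0.20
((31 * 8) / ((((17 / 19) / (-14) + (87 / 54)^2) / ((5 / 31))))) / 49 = 246240 / 763693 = 0.32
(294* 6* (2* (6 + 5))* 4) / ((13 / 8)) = 1241856 / 13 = 95527.38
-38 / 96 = -19 / 48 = -0.40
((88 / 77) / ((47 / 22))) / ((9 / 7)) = 176 / 423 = 0.42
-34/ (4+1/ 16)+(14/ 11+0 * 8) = -5074/ 715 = -7.10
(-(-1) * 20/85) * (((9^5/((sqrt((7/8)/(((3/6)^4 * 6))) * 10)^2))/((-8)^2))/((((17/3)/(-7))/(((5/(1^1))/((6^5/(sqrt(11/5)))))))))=-2187 * sqrt(55)/14796800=-0.00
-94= -94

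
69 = 69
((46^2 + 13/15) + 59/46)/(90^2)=1461523/5589000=0.26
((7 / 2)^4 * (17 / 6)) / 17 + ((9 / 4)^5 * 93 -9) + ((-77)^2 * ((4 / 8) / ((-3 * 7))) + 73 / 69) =370149145 / 70656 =5238.75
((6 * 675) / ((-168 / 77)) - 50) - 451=-9429 / 4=-2357.25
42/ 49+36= 258/ 7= 36.86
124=124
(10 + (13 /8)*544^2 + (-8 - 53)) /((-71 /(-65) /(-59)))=-1844040575 /71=-25972402.46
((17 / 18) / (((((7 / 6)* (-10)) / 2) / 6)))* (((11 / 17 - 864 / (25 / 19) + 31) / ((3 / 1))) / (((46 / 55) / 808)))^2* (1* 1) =-398114633256712064 / 10117125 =-39350569777.16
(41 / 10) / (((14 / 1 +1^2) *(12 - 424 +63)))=-41 / 52350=-0.00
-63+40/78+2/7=-16981/273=-62.20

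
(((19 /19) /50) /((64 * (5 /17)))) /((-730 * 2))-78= -1822080017 /23360000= -78.00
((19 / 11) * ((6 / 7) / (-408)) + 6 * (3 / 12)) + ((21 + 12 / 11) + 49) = 380067 / 5236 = 72.59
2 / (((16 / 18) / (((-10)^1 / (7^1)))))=-45 / 14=-3.21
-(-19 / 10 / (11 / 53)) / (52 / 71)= 71497 / 5720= 12.50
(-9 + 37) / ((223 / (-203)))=-5684 / 223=-25.49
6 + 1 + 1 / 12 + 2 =109 / 12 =9.08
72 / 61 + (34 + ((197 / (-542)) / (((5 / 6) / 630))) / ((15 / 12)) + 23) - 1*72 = -19311969 / 82655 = -233.65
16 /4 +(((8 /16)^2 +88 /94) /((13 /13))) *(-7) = -809 /188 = -4.30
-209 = -209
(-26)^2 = 676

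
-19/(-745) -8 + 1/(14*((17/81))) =-1353613/177310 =-7.63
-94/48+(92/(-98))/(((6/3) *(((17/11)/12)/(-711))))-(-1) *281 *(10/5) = 63002657/19992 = 3151.39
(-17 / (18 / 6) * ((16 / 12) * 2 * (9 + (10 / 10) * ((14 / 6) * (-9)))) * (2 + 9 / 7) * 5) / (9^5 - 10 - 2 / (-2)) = 391 / 7749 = 0.05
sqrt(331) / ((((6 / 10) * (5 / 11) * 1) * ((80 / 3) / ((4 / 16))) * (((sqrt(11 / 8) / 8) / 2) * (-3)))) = -sqrt(7282) / 30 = -2.84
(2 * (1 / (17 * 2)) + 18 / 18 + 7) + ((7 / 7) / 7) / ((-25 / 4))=23907 / 2975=8.04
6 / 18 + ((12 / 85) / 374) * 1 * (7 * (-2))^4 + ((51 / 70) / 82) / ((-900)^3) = 65778130403945957 / 4434132780000000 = 14.83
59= 59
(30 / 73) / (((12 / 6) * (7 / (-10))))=-150 / 511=-0.29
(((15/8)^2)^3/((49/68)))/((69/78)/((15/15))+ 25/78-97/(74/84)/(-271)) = 15144749465625/404718813184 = 37.42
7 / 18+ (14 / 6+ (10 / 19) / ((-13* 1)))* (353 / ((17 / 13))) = 3600743 / 5814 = 619.32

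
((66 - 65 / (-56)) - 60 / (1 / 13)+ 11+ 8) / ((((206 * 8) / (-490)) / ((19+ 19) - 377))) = -461014575 / 6592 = -69935.46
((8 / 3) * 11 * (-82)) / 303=-7216 / 909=-7.94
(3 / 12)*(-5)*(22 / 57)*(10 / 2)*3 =-275 / 38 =-7.24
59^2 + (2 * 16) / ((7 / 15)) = 24847 / 7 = 3549.57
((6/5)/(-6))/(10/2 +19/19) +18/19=521/570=0.91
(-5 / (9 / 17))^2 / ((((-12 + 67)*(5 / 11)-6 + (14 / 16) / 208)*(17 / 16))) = 11315200 / 2561463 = 4.42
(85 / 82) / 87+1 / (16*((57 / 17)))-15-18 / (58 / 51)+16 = -14.80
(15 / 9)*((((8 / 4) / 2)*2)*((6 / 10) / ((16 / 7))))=0.88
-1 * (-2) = 2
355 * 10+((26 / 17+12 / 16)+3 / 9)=724733 / 204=3552.61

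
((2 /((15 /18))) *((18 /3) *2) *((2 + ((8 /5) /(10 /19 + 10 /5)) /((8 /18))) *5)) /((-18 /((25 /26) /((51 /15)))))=-3425 /442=-7.75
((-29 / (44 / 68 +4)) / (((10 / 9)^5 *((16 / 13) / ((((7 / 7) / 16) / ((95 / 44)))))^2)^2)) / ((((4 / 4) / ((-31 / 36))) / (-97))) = -240163543187481501240939 / 4318186543513600000000000000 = -0.00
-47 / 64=-0.73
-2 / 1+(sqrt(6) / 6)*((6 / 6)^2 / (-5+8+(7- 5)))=-2+sqrt(6) / 30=-1.92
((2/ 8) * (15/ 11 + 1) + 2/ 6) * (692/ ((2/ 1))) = 10553/ 33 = 319.79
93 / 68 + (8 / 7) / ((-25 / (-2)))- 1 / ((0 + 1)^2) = 5463 / 11900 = 0.46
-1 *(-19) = 19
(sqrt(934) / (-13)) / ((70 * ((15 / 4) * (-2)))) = sqrt(934) / 6825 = 0.00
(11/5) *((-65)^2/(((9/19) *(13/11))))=149435/9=16603.89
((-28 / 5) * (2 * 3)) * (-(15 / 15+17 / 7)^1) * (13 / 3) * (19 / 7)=47424 / 35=1354.97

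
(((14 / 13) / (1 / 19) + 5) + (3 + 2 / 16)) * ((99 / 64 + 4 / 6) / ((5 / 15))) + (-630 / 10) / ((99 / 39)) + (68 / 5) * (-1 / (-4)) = 61653107 / 366080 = 168.41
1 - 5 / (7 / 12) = -53 / 7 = -7.57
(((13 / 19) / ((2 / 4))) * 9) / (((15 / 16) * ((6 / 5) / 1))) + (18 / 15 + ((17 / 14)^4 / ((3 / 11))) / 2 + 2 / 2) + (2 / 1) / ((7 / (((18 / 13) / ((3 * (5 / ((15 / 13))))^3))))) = 10715312966149 / 625403644320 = 17.13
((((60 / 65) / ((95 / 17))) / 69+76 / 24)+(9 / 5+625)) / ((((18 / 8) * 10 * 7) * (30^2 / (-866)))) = -46489316491 / 12079226250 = -3.85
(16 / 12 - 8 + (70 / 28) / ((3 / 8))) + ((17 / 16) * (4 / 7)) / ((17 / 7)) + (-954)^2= 3640465 / 4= 910116.25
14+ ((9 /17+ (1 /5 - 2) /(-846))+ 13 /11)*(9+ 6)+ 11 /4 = 1492385 /35156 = 42.45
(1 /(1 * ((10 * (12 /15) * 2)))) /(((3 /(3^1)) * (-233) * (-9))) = 1 /33552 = 0.00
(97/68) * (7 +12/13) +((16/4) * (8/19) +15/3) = 302097/16796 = 17.99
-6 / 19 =-0.32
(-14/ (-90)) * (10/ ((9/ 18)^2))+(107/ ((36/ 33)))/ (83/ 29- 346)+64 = 78049/ 1116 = 69.94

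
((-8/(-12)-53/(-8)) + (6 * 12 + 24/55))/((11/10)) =105241/1452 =72.48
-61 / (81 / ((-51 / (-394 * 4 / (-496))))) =64294 / 5319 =12.09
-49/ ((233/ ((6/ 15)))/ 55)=-1078/ 233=-4.63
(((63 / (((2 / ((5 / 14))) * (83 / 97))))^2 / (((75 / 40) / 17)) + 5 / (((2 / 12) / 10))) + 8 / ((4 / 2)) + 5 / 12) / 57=154727447 / 4712076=32.84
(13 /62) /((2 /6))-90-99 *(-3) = 12873 /62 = 207.63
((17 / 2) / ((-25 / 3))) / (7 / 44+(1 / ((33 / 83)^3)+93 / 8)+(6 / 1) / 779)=-5710964292 / 155106482525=-0.04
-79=-79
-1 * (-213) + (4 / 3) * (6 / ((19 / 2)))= 4063 / 19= 213.84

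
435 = 435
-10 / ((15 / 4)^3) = -128 / 675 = -0.19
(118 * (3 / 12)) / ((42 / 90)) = 885 / 14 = 63.21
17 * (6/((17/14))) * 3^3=2268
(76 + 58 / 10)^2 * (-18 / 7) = -3011058 / 175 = -17206.05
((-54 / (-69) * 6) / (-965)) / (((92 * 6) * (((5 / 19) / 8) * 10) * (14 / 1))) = -171 / 89334875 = -0.00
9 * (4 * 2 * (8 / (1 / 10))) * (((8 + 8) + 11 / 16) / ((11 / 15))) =1441800 / 11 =131072.73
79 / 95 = 0.83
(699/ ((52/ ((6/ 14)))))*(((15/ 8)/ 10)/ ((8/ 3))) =18873/ 46592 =0.41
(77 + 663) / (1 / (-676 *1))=-500240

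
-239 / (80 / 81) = -19359 / 80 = -241.99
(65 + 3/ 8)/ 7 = 523/ 56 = 9.34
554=554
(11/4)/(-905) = -11/3620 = -0.00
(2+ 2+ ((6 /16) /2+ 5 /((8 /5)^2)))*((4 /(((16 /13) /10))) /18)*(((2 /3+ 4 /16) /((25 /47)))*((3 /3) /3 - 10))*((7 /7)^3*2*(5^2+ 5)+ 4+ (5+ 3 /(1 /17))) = -25533079 /1152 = -22164.13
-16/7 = -2.29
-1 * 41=-41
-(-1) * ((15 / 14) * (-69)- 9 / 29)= -30141 / 406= -74.24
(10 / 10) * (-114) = -114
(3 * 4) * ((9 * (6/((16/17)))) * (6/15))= 1377/5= 275.40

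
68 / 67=1.01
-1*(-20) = 20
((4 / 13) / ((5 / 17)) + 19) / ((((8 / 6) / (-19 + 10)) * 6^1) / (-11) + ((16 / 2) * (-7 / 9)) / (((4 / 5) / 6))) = -0.43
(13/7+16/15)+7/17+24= 48794/1785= 27.34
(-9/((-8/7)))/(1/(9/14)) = 81/16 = 5.06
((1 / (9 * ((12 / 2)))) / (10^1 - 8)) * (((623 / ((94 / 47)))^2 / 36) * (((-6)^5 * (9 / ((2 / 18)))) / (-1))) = 31438449 / 2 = 15719224.50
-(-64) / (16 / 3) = 12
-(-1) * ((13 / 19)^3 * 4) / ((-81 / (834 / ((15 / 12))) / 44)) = -429979264 / 925965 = -464.36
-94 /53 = -1.77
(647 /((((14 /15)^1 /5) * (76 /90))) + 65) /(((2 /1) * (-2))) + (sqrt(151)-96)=-2422493 /2128 + sqrt(151)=-1126.10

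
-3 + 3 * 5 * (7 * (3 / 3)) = 102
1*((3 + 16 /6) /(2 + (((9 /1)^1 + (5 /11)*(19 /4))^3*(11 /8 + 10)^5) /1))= 47452258304 /2216015001075982035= 0.00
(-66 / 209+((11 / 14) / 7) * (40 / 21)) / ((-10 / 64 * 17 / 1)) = 63808 / 1661835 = 0.04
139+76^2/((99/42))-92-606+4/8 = 124867/66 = 1891.92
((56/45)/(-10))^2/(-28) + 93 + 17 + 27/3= 6024347/50625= 119.00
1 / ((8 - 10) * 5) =-1 / 10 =-0.10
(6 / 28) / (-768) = -1 / 3584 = -0.00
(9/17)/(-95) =-9/1615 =-0.01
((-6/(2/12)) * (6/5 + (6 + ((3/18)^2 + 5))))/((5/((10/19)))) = -4402/95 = -46.34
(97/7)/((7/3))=291/49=5.94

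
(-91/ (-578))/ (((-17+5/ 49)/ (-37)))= 164983/ 478584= 0.34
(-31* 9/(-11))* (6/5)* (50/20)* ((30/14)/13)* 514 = 6453270/1001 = 6446.82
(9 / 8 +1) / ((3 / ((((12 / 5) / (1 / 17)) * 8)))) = 1156 / 5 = 231.20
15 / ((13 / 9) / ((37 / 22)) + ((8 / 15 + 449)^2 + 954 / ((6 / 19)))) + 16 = 27319721483 / 1707474788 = 16.00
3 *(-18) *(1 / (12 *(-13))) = 9 / 26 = 0.35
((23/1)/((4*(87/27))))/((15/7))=483/580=0.83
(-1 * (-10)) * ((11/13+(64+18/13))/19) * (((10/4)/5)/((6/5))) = 7175/494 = 14.52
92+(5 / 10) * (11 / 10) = 1851 / 20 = 92.55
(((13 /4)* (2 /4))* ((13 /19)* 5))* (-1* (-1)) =845 /152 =5.56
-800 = -800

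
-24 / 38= -12 / 19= -0.63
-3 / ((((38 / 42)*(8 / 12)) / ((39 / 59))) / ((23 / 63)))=-2691 / 2242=-1.20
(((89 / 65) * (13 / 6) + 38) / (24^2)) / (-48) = -1229 / 829440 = -0.00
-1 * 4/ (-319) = 4/ 319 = 0.01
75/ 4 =18.75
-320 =-320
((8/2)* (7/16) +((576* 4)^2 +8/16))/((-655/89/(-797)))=1506168126909/2620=574873330.88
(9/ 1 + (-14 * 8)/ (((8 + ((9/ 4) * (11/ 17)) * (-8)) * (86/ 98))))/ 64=58645/ 85312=0.69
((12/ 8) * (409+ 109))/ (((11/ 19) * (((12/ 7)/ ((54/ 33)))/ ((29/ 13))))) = 2857.81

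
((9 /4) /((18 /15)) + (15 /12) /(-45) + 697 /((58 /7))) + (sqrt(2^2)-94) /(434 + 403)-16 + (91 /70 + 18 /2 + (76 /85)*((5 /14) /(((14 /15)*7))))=454085955031 /5661434520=80.21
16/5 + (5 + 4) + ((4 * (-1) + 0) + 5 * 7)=43.20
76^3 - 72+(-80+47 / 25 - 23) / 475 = 5211982472 / 11875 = 438903.79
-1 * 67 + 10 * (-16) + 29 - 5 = -203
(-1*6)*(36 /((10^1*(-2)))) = 54 /5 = 10.80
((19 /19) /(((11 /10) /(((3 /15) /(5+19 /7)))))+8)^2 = 5678689 /88209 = 64.38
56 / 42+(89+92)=547 / 3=182.33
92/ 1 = 92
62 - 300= -238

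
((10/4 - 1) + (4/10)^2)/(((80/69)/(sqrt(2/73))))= 5727*sqrt(146)/292000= 0.24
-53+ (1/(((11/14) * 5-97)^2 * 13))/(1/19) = -1169786677/22071517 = -53.00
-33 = -33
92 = 92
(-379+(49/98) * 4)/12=-377/12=-31.42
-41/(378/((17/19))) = -697/7182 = -0.10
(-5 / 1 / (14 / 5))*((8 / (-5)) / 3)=20 / 21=0.95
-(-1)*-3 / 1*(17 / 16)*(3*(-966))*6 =221697 / 4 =55424.25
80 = 80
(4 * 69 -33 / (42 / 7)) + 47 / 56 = 15195 / 56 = 271.34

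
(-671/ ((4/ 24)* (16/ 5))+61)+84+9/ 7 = -62263/ 56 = -1111.84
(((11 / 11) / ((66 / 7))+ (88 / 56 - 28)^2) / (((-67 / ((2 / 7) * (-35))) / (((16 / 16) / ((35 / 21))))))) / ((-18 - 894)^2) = 2259193 / 30036771072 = 0.00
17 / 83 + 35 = 2922 / 83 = 35.20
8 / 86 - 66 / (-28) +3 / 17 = 26881 / 10234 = 2.63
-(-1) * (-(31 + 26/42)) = -664/21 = -31.62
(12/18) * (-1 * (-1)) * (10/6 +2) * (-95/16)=-1045/72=-14.51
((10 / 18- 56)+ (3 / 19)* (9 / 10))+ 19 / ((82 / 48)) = -3097487 / 70110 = -44.18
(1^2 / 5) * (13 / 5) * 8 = 104 / 25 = 4.16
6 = 6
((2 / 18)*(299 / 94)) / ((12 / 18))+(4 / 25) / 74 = 277703 / 521700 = 0.53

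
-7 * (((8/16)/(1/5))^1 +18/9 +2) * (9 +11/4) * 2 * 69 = -295113/4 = -73778.25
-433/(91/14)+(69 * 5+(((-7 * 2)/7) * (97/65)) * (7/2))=17416/65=267.94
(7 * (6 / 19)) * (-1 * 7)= -294 / 19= -15.47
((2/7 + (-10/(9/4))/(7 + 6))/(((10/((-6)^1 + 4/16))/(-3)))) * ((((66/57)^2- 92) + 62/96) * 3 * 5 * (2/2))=63469949/485184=130.82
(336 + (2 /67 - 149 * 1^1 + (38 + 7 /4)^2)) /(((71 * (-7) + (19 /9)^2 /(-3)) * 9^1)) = -51146721 /129853504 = -0.39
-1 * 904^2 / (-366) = 408608 / 183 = 2232.83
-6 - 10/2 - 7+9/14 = -243/14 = -17.36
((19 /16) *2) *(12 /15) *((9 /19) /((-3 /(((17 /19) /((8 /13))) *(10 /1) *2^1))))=-663 /76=-8.72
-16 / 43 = -0.37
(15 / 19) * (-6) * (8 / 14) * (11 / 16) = -495 / 266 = -1.86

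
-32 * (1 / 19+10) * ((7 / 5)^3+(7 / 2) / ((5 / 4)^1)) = -4235616 / 2375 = -1783.42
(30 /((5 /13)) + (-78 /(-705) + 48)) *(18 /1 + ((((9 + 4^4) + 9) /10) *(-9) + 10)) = -32392148 /1175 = -27567.79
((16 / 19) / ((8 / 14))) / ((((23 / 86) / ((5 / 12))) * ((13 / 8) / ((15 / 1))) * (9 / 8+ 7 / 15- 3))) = -14448000 / 960089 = -15.05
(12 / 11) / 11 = 12 / 121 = 0.10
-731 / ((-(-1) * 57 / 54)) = -13158 / 19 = -692.53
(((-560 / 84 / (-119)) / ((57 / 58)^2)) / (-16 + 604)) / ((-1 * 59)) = -16820 / 10059751989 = -0.00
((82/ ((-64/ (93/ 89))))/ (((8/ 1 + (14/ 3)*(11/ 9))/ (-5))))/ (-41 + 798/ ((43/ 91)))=4426893/ 14932832960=0.00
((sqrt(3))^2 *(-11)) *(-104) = 3432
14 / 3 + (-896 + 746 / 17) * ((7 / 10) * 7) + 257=-997996 / 255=-3913.71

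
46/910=23/455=0.05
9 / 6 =1.50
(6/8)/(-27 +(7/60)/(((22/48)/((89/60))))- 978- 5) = -2475/3331754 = -0.00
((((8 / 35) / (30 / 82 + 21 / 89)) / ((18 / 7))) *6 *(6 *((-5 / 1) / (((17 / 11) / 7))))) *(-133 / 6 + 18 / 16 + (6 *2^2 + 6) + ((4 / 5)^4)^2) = -24039274113547 / 21874218750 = -1098.98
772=772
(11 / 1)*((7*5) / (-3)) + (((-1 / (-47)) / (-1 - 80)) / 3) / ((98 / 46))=-128.33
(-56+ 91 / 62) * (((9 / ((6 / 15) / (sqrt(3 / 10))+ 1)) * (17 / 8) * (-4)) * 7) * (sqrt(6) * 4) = -6207516 * sqrt(5) / 31+ 7759395 * sqrt(6) / 31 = 165359.06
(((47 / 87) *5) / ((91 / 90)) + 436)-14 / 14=1155015 / 2639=437.67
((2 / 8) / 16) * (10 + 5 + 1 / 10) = 151 / 640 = 0.24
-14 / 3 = -4.67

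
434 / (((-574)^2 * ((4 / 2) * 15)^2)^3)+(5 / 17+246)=7797830807807404009632000527 / 31660645744620460512000000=246.29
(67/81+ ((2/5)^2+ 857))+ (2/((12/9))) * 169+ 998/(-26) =56498849/52650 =1073.10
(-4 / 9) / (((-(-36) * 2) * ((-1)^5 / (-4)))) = -2 / 81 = -0.02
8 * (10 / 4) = 20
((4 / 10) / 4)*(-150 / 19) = -15 / 19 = -0.79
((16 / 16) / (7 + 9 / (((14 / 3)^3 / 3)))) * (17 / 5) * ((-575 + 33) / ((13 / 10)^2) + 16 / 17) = -2520901824 / 16846765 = -149.64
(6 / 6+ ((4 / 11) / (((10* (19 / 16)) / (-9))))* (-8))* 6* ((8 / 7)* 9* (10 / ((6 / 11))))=482256 / 133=3625.98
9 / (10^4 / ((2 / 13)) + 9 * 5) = 9 / 65045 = 0.00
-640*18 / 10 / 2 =-576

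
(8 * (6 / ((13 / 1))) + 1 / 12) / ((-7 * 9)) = -589 / 9828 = -0.06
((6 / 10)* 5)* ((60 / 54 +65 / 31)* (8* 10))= 769.89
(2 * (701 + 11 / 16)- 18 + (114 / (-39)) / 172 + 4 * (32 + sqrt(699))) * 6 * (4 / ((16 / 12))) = 72 * sqrt(699) + 60909633 / 2236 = 29144.02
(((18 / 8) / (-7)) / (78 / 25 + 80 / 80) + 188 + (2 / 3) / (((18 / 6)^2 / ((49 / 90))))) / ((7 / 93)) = 20417567851 / 8176140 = 2497.21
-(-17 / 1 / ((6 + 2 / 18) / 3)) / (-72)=-51 / 440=-0.12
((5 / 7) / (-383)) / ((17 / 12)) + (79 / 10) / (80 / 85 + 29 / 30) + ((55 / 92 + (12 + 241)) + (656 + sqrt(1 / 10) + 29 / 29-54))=861.05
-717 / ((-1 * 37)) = 717 / 37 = 19.38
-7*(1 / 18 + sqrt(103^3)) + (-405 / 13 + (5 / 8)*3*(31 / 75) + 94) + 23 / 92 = 297097 / 4680 -721*sqrt(103) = -7253.87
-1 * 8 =-8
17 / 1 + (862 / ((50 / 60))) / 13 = 6277 / 65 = 96.57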